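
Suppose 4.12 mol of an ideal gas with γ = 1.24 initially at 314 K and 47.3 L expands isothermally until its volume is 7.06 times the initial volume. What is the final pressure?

32.2 kPa

P₁ = nRT₁/V₁ = 4.12×8.314×314/47.3 = 227 kPa.
Isothermal: T stays 314 K; PV = const ⇒ V₂ = 334 L, P₂ = 32.2 kPa.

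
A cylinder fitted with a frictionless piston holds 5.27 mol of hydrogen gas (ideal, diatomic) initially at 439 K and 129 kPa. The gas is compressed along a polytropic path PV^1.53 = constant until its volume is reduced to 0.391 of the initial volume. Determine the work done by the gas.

-23400 J

V₁ = nRT₁/P₁ = 5.27×8.314×439/129 = 149 L.
Polytropic n=1.53: T₂ = T₁(V₁/V₂)^(n−1) = 439×(2.56)^0.53 = 722 K; P₂ = P₁(V₁/V₂)^n = 543 kPa.
W = (P₁V₁−P₂V₂)/(n−1) = (129×149−543×58.3)/0.53 = -23400 J.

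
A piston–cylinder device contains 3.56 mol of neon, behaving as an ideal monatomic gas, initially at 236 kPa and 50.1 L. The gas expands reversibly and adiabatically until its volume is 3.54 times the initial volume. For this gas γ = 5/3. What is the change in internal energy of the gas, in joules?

-10100 J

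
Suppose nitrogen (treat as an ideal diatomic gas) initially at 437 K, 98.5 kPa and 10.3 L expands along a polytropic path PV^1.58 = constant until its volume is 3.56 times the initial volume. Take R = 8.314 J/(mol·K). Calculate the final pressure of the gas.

13.2 kPa

Polytropic n=1.58: T₂ = T₁(V₁/V₂)^(n−1) = 437×(0.281)^0.58 = 209 K; P₂ = P₁(V₁/V₂)^n = 13.2 kPa.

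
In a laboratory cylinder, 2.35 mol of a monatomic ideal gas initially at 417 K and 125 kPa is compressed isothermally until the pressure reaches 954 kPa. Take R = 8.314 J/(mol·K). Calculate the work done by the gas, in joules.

V₁ = nRT₁/P₁ = 2.35×8.314×417/125 = 65.2 L.
Isothermal: T stays 417 K; PV = const ⇒ V₂ = 8.54 L, P₂ = 954 kPa.
W = nRT ln(V₂/V₁) = 2.35×8.314×417×ln(0.131) = -16600 J.

-16600 J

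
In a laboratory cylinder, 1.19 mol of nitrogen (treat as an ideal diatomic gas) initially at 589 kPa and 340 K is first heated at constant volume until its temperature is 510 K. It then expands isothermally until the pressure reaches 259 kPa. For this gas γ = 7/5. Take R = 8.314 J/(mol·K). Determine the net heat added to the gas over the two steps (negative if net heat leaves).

10400 J

V₁ = nRT₁/P₁ = 1.19×8.314×340/589 = 5.71 L.
Step 1 — Isochoric: V stays 5.71 L; P/T = const ⇒ T₂ = 510 K, P₂ = 884 kPa.
W = 0 (no volume change).
ΔU = nCvΔT = 1.19×20.8×(510−340) = 4200 J.
Q = ΔU = 4200 J.
State after step 1: P = 884 kPa, V = 5.71 L, T = 510 K.
Step 2 — Isothermal: T stays 510 K; PV = const ⇒ V₂ = 19.5 L, P₂ = 259 kPa.
ΔU = 0 (ideal gas, T constant).
W = nRT ln(V₂/V₁) = 1.19×8.314×510×ln(3.41) = 6190 J.
Q = ΔU + W = 6190 J.
Net over both steps: W = 6190 J, Q = 10400 J, ΔU = 4200 J.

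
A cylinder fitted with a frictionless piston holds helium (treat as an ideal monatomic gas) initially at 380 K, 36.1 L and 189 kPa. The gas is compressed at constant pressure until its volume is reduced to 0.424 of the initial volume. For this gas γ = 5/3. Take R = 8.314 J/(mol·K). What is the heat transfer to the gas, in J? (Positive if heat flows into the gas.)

-9820 J

n = P₁V₁/(RT₁) = 189×36.1/(8.314×380) = 2.16 mol.
Isobaric: P stays 189 kPa; V/T = const ⇒ T₂ = 161 K, V₂ = 15.3 L.
W = PΔV = 189×(15.3−36.1) kPa·L = -3930 J.
ΔU = nCvΔT = 2.16×12.5×(161−380) = -5890 J.
Q = ΔU + W = nCpΔT = -9820 J.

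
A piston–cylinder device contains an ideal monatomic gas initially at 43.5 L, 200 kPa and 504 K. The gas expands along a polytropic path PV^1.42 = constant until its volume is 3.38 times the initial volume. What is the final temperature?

Polytropic n=1.42: T₂ = T₁(V₁/V₂)^(n−1) = 504×(0.296)^0.42 = 302 K; P₂ = P₁(V₁/V₂)^n = 35.5 kPa.

302 K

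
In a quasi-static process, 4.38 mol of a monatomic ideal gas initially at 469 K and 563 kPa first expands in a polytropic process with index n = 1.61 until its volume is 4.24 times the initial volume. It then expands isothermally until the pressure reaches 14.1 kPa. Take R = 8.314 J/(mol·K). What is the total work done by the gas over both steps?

26000 J

V₁ = nRT₁/P₁ = 4.38×8.314×469/563 = 30.3 L.
Step 1 — Polytropic n=1.61: T₂ = T₁(V₁/V₂)^(n−1) = 469×(0.236)^0.61 = 194 K; P₂ = P₁(V₁/V₂)^n = 55.0 kPa.
W = (P₁V₁−P₂V₂)/(n−1) = (563×30.3−55.0×129)/0.61 = 16400 J.
ΔU = nCvΔT = 4.38×12.5×(194−469) = -15000 J.
Q = ΔU + W = 1390 J.
State after step 1: P = 55.0 kPa, V = 129 L, T = 194 K.
Step 2 — Isothermal: T stays 194 K; PV = const ⇒ V₂ = 502 L, P₂ = 14.1 kPa.
ΔU = 0 (ideal gas, T constant).
W = nRT ln(V₂/V₁) = 4.38×8.314×194×ln(3.90) = 9630 J.
Q = ΔU + W = 9630 J.
Net over both steps: W = 26000 J, Q = 11000 J, ΔU = -15000 J.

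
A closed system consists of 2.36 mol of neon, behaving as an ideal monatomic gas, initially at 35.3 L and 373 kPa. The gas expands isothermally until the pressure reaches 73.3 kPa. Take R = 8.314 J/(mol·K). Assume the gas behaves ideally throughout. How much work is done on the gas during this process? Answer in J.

T₁ = P₁V₁/(nR) = 373×35.3/(2.36×8.314) = 671 K.
Isothermal: T stays 671 K; PV = const ⇒ V₂ = 180 L, P₂ = 73.3 kPa.
W = nRT ln(V₂/V₁) = 2.36×8.314×671×ln(5.09) = 21400 J.
Work done on the gas = −W_by = -21400 J.

-21400 J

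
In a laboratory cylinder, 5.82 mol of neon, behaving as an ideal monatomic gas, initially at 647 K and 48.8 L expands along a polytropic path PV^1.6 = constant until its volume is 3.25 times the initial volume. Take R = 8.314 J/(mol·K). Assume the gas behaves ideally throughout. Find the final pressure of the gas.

P₁ = nRT₁/V₁ = 5.82×8.314×647/48.8 = 642 kPa.
Polytropic n=1.6: T₂ = T₁(V₁/V₂)^(n−1) = 647×(0.308)^0.60 = 319 K; P₂ = P₁(V₁/V₂)^n = 97.3 kPa.

97.3 kPa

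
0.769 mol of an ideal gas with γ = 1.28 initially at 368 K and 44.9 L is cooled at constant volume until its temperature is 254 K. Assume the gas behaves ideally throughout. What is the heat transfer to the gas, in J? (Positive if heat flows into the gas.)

P₁ = nRT₁/V₁ = 0.769×8.314×368/44.9 = 52.4 kPa.
Isochoric: V stays 44.9 L; P/T = const ⇒ T₂ = 254 K, P₂ = 36.2 kPa.
W = 0 (no volume change).
ΔU = nCvΔT = 0.769×29.7×(254−368) = -2600 J.
Q = ΔU = -2600 J.

-2600 J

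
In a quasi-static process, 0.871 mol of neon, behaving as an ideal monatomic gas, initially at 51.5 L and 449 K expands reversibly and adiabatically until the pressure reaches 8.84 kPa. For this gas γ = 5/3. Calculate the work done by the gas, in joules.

P₁ = nRT₁/V₁ = 0.871×8.314×449/51.5 = 63.1 kPa.
Adiabatic: T₂/T₁ = (P₂/P₁)^((γ−1)/γ) ⇒ T₂ = 449×(0.140)^0.400 = 205 K; V₂ = 168 L.
ΔU = nCvΔT = 0.871×12.5×(205−449) = -2660 J.
Q = 0 for an adiabatic process, so W = −ΔU = 2660 J.

2660 J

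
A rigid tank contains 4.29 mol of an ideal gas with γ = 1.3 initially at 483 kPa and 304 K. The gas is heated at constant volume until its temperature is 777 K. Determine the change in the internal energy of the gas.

56200 J

V₁ = nRT₁/P₁ = 4.29×8.314×304/483 = 22.4 L.
Isochoric: V stays 22.4 L; P/T = const ⇒ T₂ = 777 K, P₂ = 1230 kPa.
For an ideal gas ΔU = nCvΔT with Cv = R/(γ−1) = 27.7 J/(mol·K).
ΔU = 4.29×27.7×(777−304) = 56200 J.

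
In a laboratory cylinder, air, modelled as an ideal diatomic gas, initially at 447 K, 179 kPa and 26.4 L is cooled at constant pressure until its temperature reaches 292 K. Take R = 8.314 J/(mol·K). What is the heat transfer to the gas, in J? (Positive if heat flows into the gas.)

-5740 J

n = P₁V₁/(RT₁) = 179×26.4/(8.314×447) = 1.27 mol.
Isobaric: P stays 179 kPa; V/T = const ⇒ T₂ = 292 K, V₂ = 17.2 L.
W = PΔV = 179×(17.2−26.4) kPa·L = -1640 J.
ΔU = nCvΔT = 1.27×20.8×(292−447) = -4100 J.
Q = ΔU + W = nCpΔT = -5740 J.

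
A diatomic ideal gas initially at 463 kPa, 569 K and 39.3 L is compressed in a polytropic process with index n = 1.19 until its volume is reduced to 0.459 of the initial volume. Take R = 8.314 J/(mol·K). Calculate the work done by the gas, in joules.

-15300 J

n = P₁V₁/(RT₁) = 463×39.3/(8.314×569) = 3.85 mol.
Polytropic n=1.19: T₂ = T₁(V₁/V₂)^(n−1) = 569×(2.18)^0.19 = 660 K; P₂ = P₁(V₁/V₂)^n = 1170 kPa.
W = (P₁V₁−P₂V₂)/(n−1) = (463×39.3−1170×18.0)/0.19 = -15300 J.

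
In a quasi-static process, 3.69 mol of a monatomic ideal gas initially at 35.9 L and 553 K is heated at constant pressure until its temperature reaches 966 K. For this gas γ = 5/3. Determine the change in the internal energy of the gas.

P₁ = nRT₁/V₁ = 3.69×8.314×553/35.9 = 473 kPa.
Isobaric: P stays 473 kPa; V/T = const ⇒ T₂ = 966 K, V₂ = 62.7 L.
For an ideal gas ΔU = nCvΔT with Cv = (3/2)R = 12.5 J/(mol·K).
ΔU = 3.69×12.5×(966−553) = 19000 J.

19000 J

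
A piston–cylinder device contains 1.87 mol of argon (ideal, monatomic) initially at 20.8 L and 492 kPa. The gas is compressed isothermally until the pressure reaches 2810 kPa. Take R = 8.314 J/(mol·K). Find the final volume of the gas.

T₁ = P₁V₁/(nR) = 492×20.8/(1.87×8.314) = 658 K.
Isothermal: T stays 658 K; PV = const ⇒ V₂ = 3.64 L, P₂ = 2810 kPa.

3.64 L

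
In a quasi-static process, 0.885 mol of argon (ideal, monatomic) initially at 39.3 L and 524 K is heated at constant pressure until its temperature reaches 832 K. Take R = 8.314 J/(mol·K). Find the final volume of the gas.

P₁ = nRT₁/V₁ = 0.885×8.314×524/39.3 = 98.1 kPa.
Isobaric: P stays 98.1 kPa; V/T = const ⇒ T₂ = 832 K, V₂ = 62.4 L.

62.4 L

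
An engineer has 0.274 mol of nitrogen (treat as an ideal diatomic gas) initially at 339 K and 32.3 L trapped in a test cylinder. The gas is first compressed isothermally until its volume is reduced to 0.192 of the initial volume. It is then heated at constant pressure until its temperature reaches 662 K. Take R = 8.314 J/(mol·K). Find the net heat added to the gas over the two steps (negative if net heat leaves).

P₁ = nRT₁/V₁ = 0.274×8.314×339/32.3 = 23.9 kPa.
Step 1 — Isothermal: T stays 339 K; PV = const ⇒ V₂ = 6.20 L, P₂ = 125 kPa.
ΔU = 0 (ideal gas, T constant).
W = nRT ln(V₂/V₁) = 0.274×8.314×339×ln(0.192) = -1270 J.
Q = ΔU + W = -1270 J.
State after step 1: P = 125 kPa, V = 6.20 L, T = 339 K.
Step 2 — Isobaric: P stays 125 kPa; V/T = const ⇒ T₂ = 662 K, V₂ = 12.1 L.
W = PΔV = 125×(12.1−6.20) kPa·L = 736 J.
ΔU = nCvΔT = 0.274×20.8×(662−339) = 1840 J.
Q = ΔU + W = nCpΔT = 2580 J.
Net over both steps: W = -539 J, Q = 1300 J, ΔU = 1840 J.

1300 J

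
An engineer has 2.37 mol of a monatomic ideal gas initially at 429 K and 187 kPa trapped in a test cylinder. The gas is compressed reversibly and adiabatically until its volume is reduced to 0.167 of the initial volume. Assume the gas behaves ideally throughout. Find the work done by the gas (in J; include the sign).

V₁ = nRT₁/P₁ = 2.37×8.314×429/187 = 45.2 L.
Adiabatic: TV^(γ−1) = const ⇒ T₂ = 429×(5.99)^0.667 = 1410 K; PV^γ = const ⇒ P₂ = 3690 kPa.
ΔU = nCvΔT = 2.37×12.5×(1410−429) = 29100 J.
Q = 0 for an adiabatic process, so W = −ΔU = -29100 J.

-29100 J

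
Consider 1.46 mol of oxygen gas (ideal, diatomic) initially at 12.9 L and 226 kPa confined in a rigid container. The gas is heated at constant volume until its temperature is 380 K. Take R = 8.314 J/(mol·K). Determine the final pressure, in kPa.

T₁ = P₁V₁/(nR) = 226×12.9/(1.46×8.314) = 240 K.
Isochoric: V stays 12.9 L; P/T = const ⇒ T₂ = 380 K, P₂ = 358 kPa.

358 kPa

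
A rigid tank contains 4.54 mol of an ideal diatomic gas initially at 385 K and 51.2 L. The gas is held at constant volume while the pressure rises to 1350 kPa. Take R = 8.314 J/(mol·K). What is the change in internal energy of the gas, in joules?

P₁ = nRT₁/V₁ = 4.54×8.314×385/51.2 = 284 kPa.
Isochoric: V stays 51.2 L; P/T = const ⇒ T₂ = 1830 K, P₂ = 1350 kPa.
For an ideal gas ΔU = nCvΔT with Cv = (5/2)R = 20.8 J/(mol·K).
ΔU = 4.54×20.8×(1830−385) = 136000 J.

136000 J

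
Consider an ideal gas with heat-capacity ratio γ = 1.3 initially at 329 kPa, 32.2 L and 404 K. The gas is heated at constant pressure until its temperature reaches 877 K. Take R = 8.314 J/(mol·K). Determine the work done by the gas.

n = P₁V₁/(RT₁) = 329×32.2/(8.314×404) = 3.15 mol.
Isobaric: P stays 329 kPa; V/T = const ⇒ T₂ = 877 K, V₂ = 69.9 L.
W = PΔV = 329×(69.9−32.2) kPa·L = 12400 J.

12400 J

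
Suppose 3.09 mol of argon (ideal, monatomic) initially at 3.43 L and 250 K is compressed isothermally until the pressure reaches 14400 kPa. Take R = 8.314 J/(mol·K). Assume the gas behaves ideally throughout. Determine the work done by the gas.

-13100 J

P₁ = nRT₁/V₁ = 3.09×8.314×250/3.43 = 1870 kPa.
Isothermal: T stays 250 K; PV = const ⇒ V₂ = 0.446 L, P₂ = 14400 kPa.
W = nRT ln(V₂/V₁) = 3.09×8.314×250×ln(0.130) = -13100 J.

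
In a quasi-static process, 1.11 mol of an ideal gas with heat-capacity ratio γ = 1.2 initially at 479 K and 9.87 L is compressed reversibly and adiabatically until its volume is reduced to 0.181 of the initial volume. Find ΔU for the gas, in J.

P₁ = nRT₁/V₁ = 1.11×8.314×479/9.87 = 448 kPa.
Adiabatic: TV^(γ−1) = const ⇒ T₂ = 479×(5.52)^0.200 = 674 K; PV^γ = const ⇒ P₂ = 3480 kPa.
For an ideal gas ΔU = nCvΔT with Cv = R/(γ−1) = 41.6 J/(mol·K).
ΔU = 1.11×41.6×(674−479) = 9010 J.

9010 J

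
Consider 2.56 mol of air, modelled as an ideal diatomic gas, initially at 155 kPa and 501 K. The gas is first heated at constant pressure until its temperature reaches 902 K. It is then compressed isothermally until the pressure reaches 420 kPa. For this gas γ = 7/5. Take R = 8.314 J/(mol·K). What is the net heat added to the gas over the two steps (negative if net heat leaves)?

10700 J

V₁ = nRT₁/P₁ = 2.56×8.314×501/155 = 68.8 L.
Step 1 — Isobaric: P stays 155 kPa; V/T = const ⇒ T₂ = 902 K, V₂ = 124 L.
W = PΔV = 155×(124−68.8) kPa·L = 8530 J.
ΔU = nCvΔT = 2.56×20.8×(902−501) = 21300 J.
Q = ΔU + W = nCpΔT = 29900 J.
State after step 1: P = 155 kPa, V = 124 L, T = 902 K.
Step 2 — Isothermal: T stays 902 K; PV = const ⇒ V₂ = 45.7 L, P₂ = 420 kPa.
ΔU = 0 (ideal gas, T constant).
W = nRT ln(V₂/V₁) = 2.56×8.314×902×ln(0.369) = -19100 J.
Q = ΔU + W = -19100 J.
Net over both steps: W = -10600 J, Q = 10700 J, ΔU = 21300 J.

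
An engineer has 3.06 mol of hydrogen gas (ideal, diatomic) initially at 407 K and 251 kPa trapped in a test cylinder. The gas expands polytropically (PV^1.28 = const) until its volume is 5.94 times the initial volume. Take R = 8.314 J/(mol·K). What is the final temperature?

V₁ = nRT₁/P₁ = 3.06×8.314×407/251 = 41.3 L.
Polytropic n=1.28: T₂ = T₁(V₁/V₂)^(n−1) = 407×(0.168)^0.28 = 247 K; P₂ = P₁(V₁/V₂)^n = 25.7 kPa.

247 K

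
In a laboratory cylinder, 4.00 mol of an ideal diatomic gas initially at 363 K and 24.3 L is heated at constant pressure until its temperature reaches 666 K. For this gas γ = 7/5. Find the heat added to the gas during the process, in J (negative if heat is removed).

35300 J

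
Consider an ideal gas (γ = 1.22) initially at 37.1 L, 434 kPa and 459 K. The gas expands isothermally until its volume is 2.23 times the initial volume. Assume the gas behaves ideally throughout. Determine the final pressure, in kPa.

Isothermal: T stays 459 K; PV = const ⇒ V₂ = 82.7 L, P₂ = 195 kPa.

195 kPa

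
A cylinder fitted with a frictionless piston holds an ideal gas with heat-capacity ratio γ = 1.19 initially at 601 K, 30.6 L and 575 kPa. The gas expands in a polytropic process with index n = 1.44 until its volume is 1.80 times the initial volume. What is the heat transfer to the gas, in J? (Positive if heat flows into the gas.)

n = P₁V₁/(RT₁) = 575×30.6/(8.314×601) = 3.52 mol.
Polytropic n=1.44: T₂ = T₁(V₁/V₂)^(n−1) = 601×(0.556)^0.44 = 464 K; P₂ = P₁(V₁/V₂)^n = 247 kPa.
W = (P₁V₁−P₂V₂)/(n−1) = (575×30.6−247×55.1)/0.44 = 9110 J.
ΔU = nCvΔT = 3.52×43.8×(464−601) = -21100 J.
Q = ΔU + W = -12000 J.

-12000 J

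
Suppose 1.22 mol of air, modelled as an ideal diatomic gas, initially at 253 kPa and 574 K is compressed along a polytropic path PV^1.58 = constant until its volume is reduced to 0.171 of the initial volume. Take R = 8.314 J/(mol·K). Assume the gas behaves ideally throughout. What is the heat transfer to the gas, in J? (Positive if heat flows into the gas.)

8060 J

V₁ = nRT₁/P₁ = 1.22×8.314×574/253 = 23.0 L.
Polytropic n=1.58: T₂ = T₁(V₁/V₂)^(n−1) = 574×(5.85)^0.58 = 1600 K; P₂ = P₁(V₁/V₂)^n = 4120 kPa.
W = (P₁V₁−P₂V₂)/(n−1) = (253×23.0−4120×3.94)/0.58 = -17900 J.
ΔU = nCvΔT = 1.22×20.8×(1600−574) = 26000 J.
Q = ΔU + W = 8060 J.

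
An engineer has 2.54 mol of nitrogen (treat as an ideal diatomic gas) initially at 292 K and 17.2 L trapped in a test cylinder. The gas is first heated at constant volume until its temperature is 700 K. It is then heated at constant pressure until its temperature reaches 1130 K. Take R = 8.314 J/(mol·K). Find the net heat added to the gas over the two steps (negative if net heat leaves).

53300 J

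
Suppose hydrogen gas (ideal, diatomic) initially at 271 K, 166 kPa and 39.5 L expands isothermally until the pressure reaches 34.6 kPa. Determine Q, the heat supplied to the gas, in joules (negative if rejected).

10300 J

n = P₁V₁/(RT₁) = 166×39.5/(8.314×271) = 2.91 mol.
Isothermal: T stays 271 K; PV = const ⇒ V₂ = 190 L, P₂ = 34.6 kPa.
ΔU = 0 (ideal gas, T constant).
W = nRT ln(V₂/V₁) = 2.91×8.314×271×ln(4.80) = 10300 J.
Q = ΔU + W = 10300 J.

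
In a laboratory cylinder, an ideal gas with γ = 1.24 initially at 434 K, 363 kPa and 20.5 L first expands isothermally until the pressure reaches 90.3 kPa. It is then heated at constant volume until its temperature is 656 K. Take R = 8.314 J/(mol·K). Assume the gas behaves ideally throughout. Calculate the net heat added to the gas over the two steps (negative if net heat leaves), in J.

26200 J

n = P₁V₁/(RT₁) = 363×20.5/(8.314×434) = 2.06 mol.
Step 1 — Isothermal: T stays 434 K; PV = const ⇒ V₂ = 82.4 L, P₂ = 90.3 kPa.
ΔU = 0 (ideal gas, T constant).
W = nRT ln(V₂/V₁) = 2.06×8.314×434×ln(4.02) = 10400 J.
Q = ΔU + W = 10400 J.
State after step 1: P = 90.3 kPa, V = 82.4 L, T = 434 K.
Step 2 — Isochoric: V stays 82.4 L; P/T = const ⇒ T₂ = 656 K, P₂ = 136 kPa.
W = 0 (no volume change).
ΔU = nCvΔT = 2.06×34.6×(656−434) = 15900 J.
Q = ΔU = 15900 J.
Net over both steps: W = 10400 J, Q = 26200 J, ΔU = 15900 J.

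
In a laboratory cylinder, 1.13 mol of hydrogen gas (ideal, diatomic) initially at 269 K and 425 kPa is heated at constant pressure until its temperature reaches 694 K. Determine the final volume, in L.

15.3 L

V₁ = nRT₁/P₁ = 1.13×8.314×269/425 = 5.95 L.
Isobaric: P stays 425 kPa; V/T = const ⇒ T₂ = 694 K, V₂ = 15.3 L.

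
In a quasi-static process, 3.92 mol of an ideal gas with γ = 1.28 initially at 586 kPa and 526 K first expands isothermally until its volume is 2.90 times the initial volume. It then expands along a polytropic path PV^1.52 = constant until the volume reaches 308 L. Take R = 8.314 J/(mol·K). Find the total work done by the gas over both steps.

34400 J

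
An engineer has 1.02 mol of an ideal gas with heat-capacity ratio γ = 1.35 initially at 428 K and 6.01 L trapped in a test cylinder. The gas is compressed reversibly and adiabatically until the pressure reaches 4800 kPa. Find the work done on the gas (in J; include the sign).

7380 J

P₁ = nRT₁/V₁ = 1.02×8.314×428/6.01 = 604 kPa.
Adiabatic: T₂/T₁ = (P₂/P₁)^((γ−1)/γ) ⇒ T₂ = 428×(7.95)^0.259 = 733 K; V₂ = 1.29 L.
ΔU = nCvΔT = 1.02×23.8×(733−428) = 7380 J.
Q = 0 for an adiabatic process, so W = −ΔU = -7380 J.
Work done on the gas = −W_by = 7380 J.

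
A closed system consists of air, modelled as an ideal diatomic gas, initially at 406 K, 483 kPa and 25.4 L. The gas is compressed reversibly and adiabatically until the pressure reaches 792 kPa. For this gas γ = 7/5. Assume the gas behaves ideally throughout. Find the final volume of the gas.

17.8 L

Adiabatic: T₂/T₁ = (P₂/P₁)^((γ−1)/γ) ⇒ T₂ = 406×(1.64)^0.286 = 468 K; V₂ = 17.8 L.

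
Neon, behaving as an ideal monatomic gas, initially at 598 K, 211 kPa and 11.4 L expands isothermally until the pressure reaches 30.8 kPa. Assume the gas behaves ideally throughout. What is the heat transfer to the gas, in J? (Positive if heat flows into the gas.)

n = P₁V₁/(RT₁) = 211×11.4/(8.314×598) = 0.484 mol.
Isothermal: T stays 598 K; PV = const ⇒ V₂ = 78.1 L, P₂ = 30.8 kPa.
ΔU = 0 (ideal gas, T constant).
W = nRT ln(V₂/V₁) = 0.484×8.314×598×ln(6.85) = 4630 J.
Q = ΔU + W = 4630 J.

4630 J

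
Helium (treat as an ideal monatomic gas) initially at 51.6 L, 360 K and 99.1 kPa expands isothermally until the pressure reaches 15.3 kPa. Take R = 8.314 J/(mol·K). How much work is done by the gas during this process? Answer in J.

9550 J

n = P₁V₁/(RT₁) = 99.1×51.6/(8.314×360) = 1.71 mol.
Isothermal: T stays 360 K; PV = const ⇒ V₂ = 334 L, P₂ = 15.3 kPa.
W = nRT ln(V₂/V₁) = 1.71×8.314×360×ln(6.48) = 9550 J.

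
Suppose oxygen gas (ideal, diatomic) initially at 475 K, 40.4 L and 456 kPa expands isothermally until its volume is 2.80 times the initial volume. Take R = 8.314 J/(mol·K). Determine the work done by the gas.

19000 J

n = P₁V₁/(RT₁) = 456×40.4/(8.314×475) = 4.66 mol.
Isothermal: T stays 475 K; PV = const ⇒ V₂ = 113 L, P₂ = 163 kPa.
W = nRT ln(V₂/V₁) = 4.66×8.314×475×ln(2.80) = 19000 J.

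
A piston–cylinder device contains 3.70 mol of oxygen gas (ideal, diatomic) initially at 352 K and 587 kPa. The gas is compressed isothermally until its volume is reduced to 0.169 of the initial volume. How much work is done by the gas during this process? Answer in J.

V₁ = nRT₁/P₁ = 3.70×8.314×352/587 = 18.4 L.
Isothermal: T stays 352 K; PV = const ⇒ V₂ = 3.12 L, P₂ = 3470 kPa.
W = nRT ln(V₂/V₁) = 3.70×8.314×352×ln(0.169) = -19300 J.

-19300 J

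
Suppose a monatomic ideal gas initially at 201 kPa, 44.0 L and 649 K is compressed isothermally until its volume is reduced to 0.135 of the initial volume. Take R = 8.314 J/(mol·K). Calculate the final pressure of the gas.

Isothermal: T stays 649 K; PV = const ⇒ V₂ = 5.94 L, P₂ = 1490 kPa.

1490 kPa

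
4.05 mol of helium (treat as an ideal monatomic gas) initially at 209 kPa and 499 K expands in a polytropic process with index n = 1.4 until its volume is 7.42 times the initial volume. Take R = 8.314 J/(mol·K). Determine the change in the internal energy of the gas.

V₁ = nRT₁/P₁ = 4.05×8.314×499/209 = 80.4 L.
Polytropic n=1.4: T₂ = T₁(V₁/V₂)^(n−1) = 499×(0.135)^0.40 = 224 K; P₂ = P₁(V₁/V₂)^n = 12.6 kPa.
For an ideal gas ΔU = nCvΔT with Cv = (3/2)R = 12.5 J/(mol·K).
ΔU = 4.05×12.5×(224−499) = -13900 J.

-13900 J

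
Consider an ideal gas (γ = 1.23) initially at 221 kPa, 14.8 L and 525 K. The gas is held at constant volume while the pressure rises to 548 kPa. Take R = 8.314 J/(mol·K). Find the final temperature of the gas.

Isochoric: V stays 14.8 L; P/T = const ⇒ T₂ = 1300 K, P₂ = 548 kPa.

1300 K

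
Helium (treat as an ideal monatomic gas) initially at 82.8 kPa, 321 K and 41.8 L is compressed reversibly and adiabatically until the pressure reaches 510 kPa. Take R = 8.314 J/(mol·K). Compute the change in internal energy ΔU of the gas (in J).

n = P₁V₁/(RT₁) = 82.8×41.8/(8.314×321) = 1.30 mol.
Adiabatic: T₂/T₁ = (P₂/P₁)^((γ−1)/γ) ⇒ T₂ = 321×(6.16)^0.400 = 664 K; V₂ = 14.0 L.
For an ideal gas ΔU = nCvΔT with Cv = (3/2)R = 12.5 J/(mol·K).
ΔU = 1.30×12.5×(664−321) = 5550 J.

5550 J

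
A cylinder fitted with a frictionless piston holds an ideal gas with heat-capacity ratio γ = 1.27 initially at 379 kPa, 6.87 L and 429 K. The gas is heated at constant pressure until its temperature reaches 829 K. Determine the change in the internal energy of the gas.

n = P₁V₁/(RT₁) = 379×6.87/(8.314×429) = 0.730 mol.
Isobaric: P stays 379 kPa; V/T = const ⇒ T₂ = 829 K, V₂ = 13.3 L.
For an ideal gas ΔU = nCvΔT with Cv = R/(γ−1) = 30.8 J/(mol·K).
ΔU = 0.730×30.8×(829−429) = 8990 J.

8990 J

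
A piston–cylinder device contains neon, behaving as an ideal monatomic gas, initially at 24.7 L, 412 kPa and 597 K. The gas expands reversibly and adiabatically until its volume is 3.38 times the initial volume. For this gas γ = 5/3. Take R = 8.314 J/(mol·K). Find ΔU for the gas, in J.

n = P₁V₁/(RT₁) = 412×24.7/(8.314×597) = 2.05 mol.
Adiabatic: TV^(γ−1) = const ⇒ T₂ = 597×(0.296)^0.667 = 265 K; PV^γ = const ⇒ P₂ = 54.1 kPa.
For an ideal gas ΔU = nCvΔT with Cv = (3/2)R = 12.5 J/(mol·K).
ΔU = 2.05×12.5×(265−597) = -8490 J.

-8490 J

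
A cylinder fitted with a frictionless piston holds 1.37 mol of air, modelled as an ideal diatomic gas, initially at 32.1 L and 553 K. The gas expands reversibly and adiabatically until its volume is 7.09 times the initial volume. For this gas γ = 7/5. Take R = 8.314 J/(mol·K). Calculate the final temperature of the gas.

253 K

P₁ = nRT₁/V₁ = 1.37×8.314×553/32.1 = 196 kPa.
Adiabatic: TV^(γ−1) = const ⇒ T₂ = 553×(0.141)^0.400 = 253 K; PV^γ = const ⇒ P₂ = 12.6 kPa.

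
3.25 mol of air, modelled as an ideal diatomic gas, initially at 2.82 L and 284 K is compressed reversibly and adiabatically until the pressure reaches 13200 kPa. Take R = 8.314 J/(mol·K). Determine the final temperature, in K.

P₁ = nRT₁/V₁ = 3.25×8.314×284/2.82 = 2720 kPa.
Adiabatic: T₂/T₁ = (P₂/P₁)^((γ−1)/γ) ⇒ T₂ = 284×(4.85)^0.286 = 446 K; V₂ = 0.913 L.

446 K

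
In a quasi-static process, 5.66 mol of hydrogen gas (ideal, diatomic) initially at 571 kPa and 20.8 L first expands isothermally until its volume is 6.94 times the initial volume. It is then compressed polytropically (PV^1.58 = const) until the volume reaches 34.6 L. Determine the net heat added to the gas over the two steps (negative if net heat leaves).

34900 J

T₁ = P₁V₁/(nR) = 571×20.8/(5.66×8.314) = 252 K.
Step 1 — Isothermal: T stays 252 K; PV = const ⇒ V₂ = 144 L, P₂ = 82.3 kPa.
ΔU = 0 (ideal gas, T constant).
W = nRT ln(V₂/V₁) = 5.66×8.314×252×ln(6.94) = 23000 J.
Q = ΔU + W = 23000 J.
State after step 1: P = 82.3 kPa, V = 144 L, T = 252 K.
Step 2 — Polytropic n=1.58: T₂ = T₁(V₁/V₂)^(n−1) = 252×(4.17)^0.58 = 578 K; P₂ = P₁(V₁/V₂)^n = 786 kPa.
W = (P₁V₁−P₂V₂)/(n−1) = (82.3×144−786×34.6)/0.58 = -26400 J.
ΔU = nCvΔT = 5.66×20.8×(578−252) = 38300 J.
Q = ΔU + W = 11900 J.
Net over both steps: W = -3400 J, Q = 34900 J, ΔU = 38300 J.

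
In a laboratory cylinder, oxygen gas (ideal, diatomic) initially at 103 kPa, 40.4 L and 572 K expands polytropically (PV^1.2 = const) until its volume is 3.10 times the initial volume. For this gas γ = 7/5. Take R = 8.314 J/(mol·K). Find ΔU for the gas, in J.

-2110 J

n = P₁V₁/(RT₁) = 103×40.4/(8.314×572) = 0.875 mol.
Polytropic n=1.2: T₂ = T₁(V₁/V₂)^(n−1) = 572×(0.323)^0.20 = 456 K; P₂ = P₁(V₁/V₂)^n = 26.5 kPa.
For an ideal gas ΔU = nCvΔT with Cv = (5/2)R = 20.8 J/(mol·K).
ΔU = 0.875×20.8×(456−572) = -2110 J.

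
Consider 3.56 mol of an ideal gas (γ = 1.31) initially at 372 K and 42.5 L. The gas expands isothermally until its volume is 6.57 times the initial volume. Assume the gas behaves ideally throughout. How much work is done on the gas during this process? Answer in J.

P₁ = nRT₁/V₁ = 3.56×8.314×372/42.5 = 259 kPa.
Isothermal: T stays 372 K; PV = const ⇒ V₂ = 279 L, P₂ = 39.4 kPa.
W = nRT ln(V₂/V₁) = 3.56×8.314×372×ln(6.57) = 20700 J.
Work done on the gas = −W_by = -20700 J.

-20700 J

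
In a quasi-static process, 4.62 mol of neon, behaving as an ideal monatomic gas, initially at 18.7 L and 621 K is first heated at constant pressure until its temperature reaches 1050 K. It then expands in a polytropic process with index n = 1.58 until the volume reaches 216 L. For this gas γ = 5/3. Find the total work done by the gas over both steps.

63200 J

P₁ = nRT₁/V₁ = 4.62×8.314×621/18.7 = 1280 kPa.
Step 1 — Isobaric: P stays 1280 kPa; V/T = const ⇒ T₂ = 1050 K, V₂ = 31.6 L.
W = PΔV = 1280×(31.6−18.7) kPa·L = 16500 J.
ΔU = nCvΔT = 4.62×12.5×(1050−621) = 24700 J.
Q = ΔU + W = nCpΔT = 41200 J.
State after step 1: P = 1280 kPa, V = 31.6 L, T = 1050 K.
Step 2 — Polytropic n=1.58: T₂ = T₁(V₁/V₂)^(n−1) = 1050×(0.146)^0.58 = 344 K; P₂ = P₁(V₁/V₂)^n = 61.3 kPa.
W = (P₁V₁−P₂V₂)/(n−1) = (1280×31.6−61.3×216)/0.58 = 46700 J.
ΔU = nCvΔT = 4.62×12.5×(344−1050) = -40600 J.
Q = ΔU + W = 6070 J.
Net over both steps: W = 63200 J, Q = 47300 J, ΔU = -15900 J.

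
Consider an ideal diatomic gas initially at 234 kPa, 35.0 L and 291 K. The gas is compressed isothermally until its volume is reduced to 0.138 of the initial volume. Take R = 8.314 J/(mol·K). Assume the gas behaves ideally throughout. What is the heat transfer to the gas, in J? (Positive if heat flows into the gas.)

-16200 J

n = P₁V₁/(RT₁) = 234×35.0/(8.314×291) = 3.39 mol.
Isothermal: T stays 291 K; PV = const ⇒ V₂ = 4.83 L, P₂ = 1700 kPa.
ΔU = 0 (ideal gas, T constant).
W = nRT ln(V₂/V₁) = 3.39×8.314×291×ln(0.138) = -16200 J.
Q = ΔU + W = -16200 J.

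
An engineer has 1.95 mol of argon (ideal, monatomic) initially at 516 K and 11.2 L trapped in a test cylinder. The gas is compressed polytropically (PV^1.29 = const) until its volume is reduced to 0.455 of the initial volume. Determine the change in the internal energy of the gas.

P₁ = nRT₁/V₁ = 1.95×8.314×516/11.2 = 747 kPa.
Polytropic n=1.29: T₂ = T₁(V₁/V₂)^(n−1) = 516×(2.20)^0.29 = 648 K; P₂ = P₁(V₁/V₂)^n = 2060 kPa.
For an ideal gas ΔU = nCvΔT with Cv = (3/2)R = 12.5 J/(mol·K).
ΔU = 1.95×12.5×(648−516) = 3220 J.

3220 J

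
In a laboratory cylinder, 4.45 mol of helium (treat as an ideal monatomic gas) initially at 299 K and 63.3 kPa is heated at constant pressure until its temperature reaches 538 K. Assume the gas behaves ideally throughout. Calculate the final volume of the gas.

V₁ = nRT₁/P₁ = 4.45×8.314×299/63.3 = 175 L.
Isobaric: P stays 63.3 kPa; V/T = const ⇒ T₂ = 538 K, V₂ = 314 L.

314 L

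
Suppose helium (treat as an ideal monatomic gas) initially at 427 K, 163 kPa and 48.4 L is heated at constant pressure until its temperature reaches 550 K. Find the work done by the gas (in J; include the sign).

n = P₁V₁/(RT₁) = 163×48.4/(8.314×427) = 2.22 mol.
Isobaric: P stays 163 kPa; V/T = const ⇒ T₂ = 550 K, V₂ = 62.3 L.
W = PΔV = 163×(62.3−48.4) kPa·L = 2270 J.

2270 J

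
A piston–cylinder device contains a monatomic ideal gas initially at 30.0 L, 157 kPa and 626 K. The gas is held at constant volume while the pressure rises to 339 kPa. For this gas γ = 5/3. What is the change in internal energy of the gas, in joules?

n = P₁V₁/(RT₁) = 157×30.0/(8.314×626) = 0.905 mol.
Isochoric: V stays 30.0 L; P/T = const ⇒ T₂ = 1350 K, P₂ = 339 kPa.
For an ideal gas ΔU = nCvΔT with Cv = (3/2)R = 12.5 J/(mol·K).
ΔU = 0.905×12.5×(1350−626) = 8190 J.

8190 J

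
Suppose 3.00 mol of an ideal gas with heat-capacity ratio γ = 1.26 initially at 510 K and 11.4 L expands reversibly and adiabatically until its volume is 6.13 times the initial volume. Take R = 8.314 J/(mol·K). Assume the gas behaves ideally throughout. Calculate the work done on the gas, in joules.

-18400 J

P₁ = nRT₁/V₁ = 3.00×8.314×510/11.4 = 1120 kPa.
Adiabatic: TV^(γ−1) = const ⇒ T₂ = 510×(0.163)^0.260 = 318 K; PV^γ = const ⇒ P₂ = 114 kPa.
ΔU = nCvΔT = 3.00×32.0×(318−510) = -18400 J.
Q = 0 for an adiabatic process, so W = −ΔU = 18400 J.
Work done on the gas = −W_by = -18400 J.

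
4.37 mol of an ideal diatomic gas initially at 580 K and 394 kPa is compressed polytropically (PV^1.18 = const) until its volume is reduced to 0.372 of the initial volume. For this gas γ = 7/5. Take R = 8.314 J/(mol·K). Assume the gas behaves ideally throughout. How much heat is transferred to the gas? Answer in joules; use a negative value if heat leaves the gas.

V₁ = nRT₁/P₁ = 4.37×8.314×580/394 = 53.5 L.
Polytropic n=1.18: T₂ = T₁(V₁/V₂)^(n−1) = 580×(2.69)^0.18 = 693 K; P₂ = P₁(V₁/V₂)^n = 1270 kPa.
W = (P₁V₁−P₂V₂)/(n−1) = (394×53.5−1270×19.9)/0.18 = -22800 J.
ΔU = nCvΔT = 4.37×20.8×(693−580) = 10300 J.
Q = ΔU + W = -12500 J.

-12500 J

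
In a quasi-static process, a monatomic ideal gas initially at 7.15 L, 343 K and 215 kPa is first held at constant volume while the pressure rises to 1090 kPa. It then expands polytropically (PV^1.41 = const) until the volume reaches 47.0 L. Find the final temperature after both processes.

804 K

n = P₁V₁/(RT₁) = 215×7.15/(8.314×343) = 0.539 mol.
Step 1 — Isochoric: V stays 7.15 L; P/T = const ⇒ T₂ = 1740 K, P₂ = 1090 kPa.
W = 0 (no volume change).
ΔU = nCvΔT = 0.539×12.5×(1740−343) = 9380 J.
Q = ΔU = 9380 J.
State after step 1: P = 1090 kPa, V = 7.15 L, T = 1740 K.
Step 2 — Polytropic n=1.41: T₂ = T₁(V₁/V₂)^(n−1) = 1740×(0.152)^0.41 = 804 K; P₂ = P₁(V₁/V₂)^n = 76.6 kPa.
W = (P₁V₁−P₂V₂)/(n−1) = (1090×7.15−76.6×47.0)/0.41 = 10200 J.
ΔU = nCvΔT = 0.539×12.5×(804−1740) = -6290 J.
Q = ΔU + W = 3940 J.
Net over both steps: W = 10200 J, Q = 13300 J, ΔU = 3100 J.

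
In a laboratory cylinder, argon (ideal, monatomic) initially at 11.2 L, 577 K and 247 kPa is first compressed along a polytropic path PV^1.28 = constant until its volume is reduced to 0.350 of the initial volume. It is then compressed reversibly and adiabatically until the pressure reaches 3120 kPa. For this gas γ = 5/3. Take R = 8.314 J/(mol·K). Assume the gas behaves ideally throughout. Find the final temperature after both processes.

1250 K

n = P₁V₁/(RT₁) = 247×11.2/(8.314×577) = 0.577 mol.
Step 1 — Polytropic n=1.28: T₂ = T₁(V₁/V₂)^(n−1) = 577×(2.86)^0.28 = 774 K; P₂ = P₁(V₁/V₂)^n = 947 kPa.
W = (P₁V₁−P₂V₂)/(n−1) = (247×11.2−947×3.92)/0.28 = -3380 J.
ΔU = nCvΔT = 0.577×12.5×(774−577) = 1420 J.
Q = ΔU + W = -1960 J.
State after step 1: P = 947 kPa, V = 3.92 L, T = 774 K.
Step 2 — Adiabatic: T₂/T₁ = (P₂/P₁)^((γ−1)/γ) ⇒ T₂ = 774×(3.30)^0.400 = 1250 K; V₂ = 1.92 L.
ΔU = nCvΔT = 0.577×12.5×(1250−774) = 3400 J.
Q = 0 for an adiabatic process, so W = −ΔU = -3400 J.
Net over both steps: W = -6780 J, Q = -1960 J, ΔU = 4820 J.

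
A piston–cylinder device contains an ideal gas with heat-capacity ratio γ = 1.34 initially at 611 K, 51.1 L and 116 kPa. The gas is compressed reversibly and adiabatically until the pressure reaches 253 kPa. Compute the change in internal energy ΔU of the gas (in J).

3810 J

n = P₁V₁/(RT₁) = 116×51.1/(8.314×611) = 1.17 mol.
Adiabatic: T₂/T₁ = (P₂/P₁)^((γ−1)/γ) ⇒ T₂ = 611×(2.18)^0.254 = 745 K; V₂ = 28.6 L.
For an ideal gas ΔU = nCvΔT with Cv = R/(γ−1) = 24.5 J/(mol·K).
ΔU = 1.17×24.5×(745−611) = 3810 J.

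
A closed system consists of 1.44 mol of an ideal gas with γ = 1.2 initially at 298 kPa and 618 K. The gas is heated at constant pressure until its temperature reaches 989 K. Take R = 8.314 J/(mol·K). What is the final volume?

39.7 L

V₁ = nRT₁/P₁ = 1.44×8.314×618/298 = 24.8 L.
Isobaric: P stays 298 kPa; V/T = const ⇒ T₂ = 989 K, V₂ = 39.7 L.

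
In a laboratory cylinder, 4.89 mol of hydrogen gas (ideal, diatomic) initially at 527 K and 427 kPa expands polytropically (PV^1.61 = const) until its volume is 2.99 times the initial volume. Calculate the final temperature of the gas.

270 K

V₁ = nRT₁/P₁ = 4.89×8.314×527/427 = 50.2 L.
Polytropic n=1.61: T₂ = T₁(V₁/V₂)^(n−1) = 527×(0.334)^0.61 = 270 K; P₂ = P₁(V₁/V₂)^n = 73.2 kPa.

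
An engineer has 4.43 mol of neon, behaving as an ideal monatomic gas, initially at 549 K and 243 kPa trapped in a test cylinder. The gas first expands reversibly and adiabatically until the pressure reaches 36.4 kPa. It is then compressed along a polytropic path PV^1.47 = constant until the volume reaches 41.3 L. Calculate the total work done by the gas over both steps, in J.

V₁ = nRT₁/P₁ = 4.43×8.314×549/243 = 83.2 L.
Step 1 — Adiabatic: T₂/T₁ = (P₂/P₁)^((γ−1)/γ) ⇒ T₂ = 549×(0.150)^0.400 = 257 K; V₂ = 260 L.
ΔU = nCvΔT = 4.43×12.5×(257−549) = -16100 J.
Q = 0 for an adiabatic process, so W = −ΔU = 16100 J.
State after step 1: P = 36.4 kPa, V = 260 L, T = 257 K.
Step 2 — Polytropic n=1.47: T₂ = T₁(V₁/V₂)^(n−1) = 257×(6.29)^0.47 = 610 K; P₂ = P₁(V₁/V₂)^n = 544 kPa.
W = (P₁V₁−P₂V₂)/(n−1) = (36.4×260−544×41.3)/0.47 = -27700 J.
ΔU = nCvΔT = 4.43×12.5×(610−257) = 19500 J.
Q = ΔU + W = -8160 J.
Net over both steps: W = -11500 J, Q = -8160 J, ΔU = 3370 J.

-11500 J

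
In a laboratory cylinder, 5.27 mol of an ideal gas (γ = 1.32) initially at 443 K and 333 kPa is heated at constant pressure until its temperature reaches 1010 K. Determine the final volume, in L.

133 L

V₁ = nRT₁/P₁ = 5.27×8.314×443/333 = 58.3 L.
Isobaric: P stays 333 kPa; V/T = const ⇒ T₂ = 1010 K, V₂ = 133 L.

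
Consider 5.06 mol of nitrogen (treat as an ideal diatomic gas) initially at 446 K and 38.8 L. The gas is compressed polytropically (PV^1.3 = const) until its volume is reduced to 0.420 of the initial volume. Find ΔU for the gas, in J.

P₁ = nRT₁/V₁ = 5.06×8.314×446/38.8 = 484 kPa.
Polytropic n=1.3: T₂ = T₁(V₁/V₂)^(n−1) = 446×(2.38)^0.30 = 579 K; P₂ = P₁(V₁/V₂)^n = 1490 kPa.
For an ideal gas ΔU = nCvΔT with Cv = (5/2)R = 20.8 J/(mol·K).
ΔU = 5.06×20.8×(579−446) = 13900 J.

13900 J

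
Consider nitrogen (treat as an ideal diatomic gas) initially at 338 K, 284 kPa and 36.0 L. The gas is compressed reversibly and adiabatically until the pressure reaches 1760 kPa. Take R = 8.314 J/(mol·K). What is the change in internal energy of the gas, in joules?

17500 J

n = P₁V₁/(RT₁) = 284×36.0/(8.314×338) = 3.64 mol.
Adiabatic: T₂/T₁ = (P₂/P₁)^((γ−1)/γ) ⇒ T₂ = 338×(6.20)^0.286 = 569 K; V₂ = 9.78 L.
For an ideal gas ΔU = nCvΔT with Cv = (5/2)R = 20.8 J/(mol·K).
ΔU = 3.64×20.8×(569−338) = 17500 J.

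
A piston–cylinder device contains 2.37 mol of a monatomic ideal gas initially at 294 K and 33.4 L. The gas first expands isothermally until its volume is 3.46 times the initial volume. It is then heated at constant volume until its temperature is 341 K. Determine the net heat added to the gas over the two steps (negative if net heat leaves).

8580 J

P₁ = nRT₁/V₁ = 2.37×8.314×294/33.4 = 173 kPa.
Step 1 — Isothermal: T stays 294 K; PV = const ⇒ V₂ = 116 L, P₂ = 50.1 kPa.
ΔU = 0 (ideal gas, T constant).
W = nRT ln(V₂/V₁) = 2.37×8.314×294×ln(3.46) = 7190 J.
Q = ΔU + W = 7190 J.
State after step 1: P = 50.1 kPa, V = 116 L, T = 294 K.
Step 2 — Isochoric: V stays 116 L; P/T = const ⇒ T₂ = 341 K, P₂ = 58.1 kPa.
W = 0 (no volume change).
ΔU = nCvΔT = 2.37×12.5×(341−294) = 1390 J.
Q = ΔU = 1390 J.
Net over both steps: W = 7190 J, Q = 8580 J, ΔU = 1390 J.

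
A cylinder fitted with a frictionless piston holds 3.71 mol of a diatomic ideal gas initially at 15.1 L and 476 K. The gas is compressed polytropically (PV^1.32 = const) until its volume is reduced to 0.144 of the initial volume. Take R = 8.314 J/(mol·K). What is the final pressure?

12600 kPa

P₁ = nRT₁/V₁ = 3.71×8.314×476/15.1 = 972 kPa.
Polytropic n=1.32: T₂ = T₁(V₁/V₂)^(n−1) = 476×(6.94)^0.32 = 885 K; P₂ = P₁(V₁/V₂)^n = 12600 kPa.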